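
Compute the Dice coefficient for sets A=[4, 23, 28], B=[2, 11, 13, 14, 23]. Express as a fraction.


A intersect B = [23]
|A intersect B| = 1
|A| = 3, |B| = 5
Dice = 2*1 / (3+5)
= 2 / 8 = 1/4

1/4


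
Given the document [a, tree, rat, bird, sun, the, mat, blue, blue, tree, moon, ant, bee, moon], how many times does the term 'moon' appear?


Document has 14 words
Scanning for 'moon':
Found at positions: [10, 13]
Count = 2

2


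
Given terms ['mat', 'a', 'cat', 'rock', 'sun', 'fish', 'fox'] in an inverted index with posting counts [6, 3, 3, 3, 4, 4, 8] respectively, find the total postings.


Summing posting list sizes:
'mat': 6 postings
'a': 3 postings
'cat': 3 postings
'rock': 3 postings
'sun': 4 postings
'fish': 4 postings
'fox': 8 postings
Total = 6 + 3 + 3 + 3 + 4 + 4 + 8 = 31

31


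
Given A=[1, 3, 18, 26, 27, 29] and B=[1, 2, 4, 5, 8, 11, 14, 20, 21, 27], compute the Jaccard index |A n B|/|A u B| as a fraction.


A intersect B = [1, 27]
|A intersect B| = 2
A union B = [1, 2, 3, 4, 5, 8, 11, 14, 18, 20, 21, 26, 27, 29]
|A union B| = 14
Jaccard = 2/14 = 1/7

1/7


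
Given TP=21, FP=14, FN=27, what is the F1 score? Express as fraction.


F1 = 2 * P * R / (P + R)
P = TP/(TP+FP) = 21/35 = 3/5
R = TP/(TP+FN) = 21/48 = 7/16
2 * P * R = 2 * 3/5 * 7/16 = 21/40
P + R = 3/5 + 7/16 = 83/80
F1 = 21/40 / 83/80 = 42/83

42/83


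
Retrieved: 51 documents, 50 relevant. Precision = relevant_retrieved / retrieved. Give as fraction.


Precision = relevant_retrieved / total_retrieved
= 50 / 51
= 50 / (50 + 1)
= 50/51

50/51


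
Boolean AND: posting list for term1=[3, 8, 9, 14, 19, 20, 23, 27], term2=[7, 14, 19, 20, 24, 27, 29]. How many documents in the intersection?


Boolean AND: find intersection of posting lists
term1 docs: [3, 8, 9, 14, 19, 20, 23, 27]
term2 docs: [7, 14, 19, 20, 24, 27, 29]
Intersection: [14, 19, 20, 27]
|intersection| = 4

4


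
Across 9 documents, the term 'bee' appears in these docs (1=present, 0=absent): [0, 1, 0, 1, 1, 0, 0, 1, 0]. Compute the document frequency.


Checking each document for 'bee':
Doc 1: absent
Doc 2: present
Doc 3: absent
Doc 4: present
Doc 5: present
Doc 6: absent
Doc 7: absent
Doc 8: present
Doc 9: absent
df = sum of presences = 0 + 1 + 0 + 1 + 1 + 0 + 0 + 1 + 0 = 4

4


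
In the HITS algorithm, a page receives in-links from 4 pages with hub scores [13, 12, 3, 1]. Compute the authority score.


Authority = sum of hub scores of in-linkers
In-link 1: hub score = 13
In-link 2: hub score = 12
In-link 3: hub score = 3
In-link 4: hub score = 1
Authority = 13 + 12 + 3 + 1 = 29

29


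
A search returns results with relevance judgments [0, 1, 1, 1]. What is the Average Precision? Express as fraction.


Computing P@k for each relevant position:
Position 1: not relevant
Position 2: relevant, P@2 = 1/2 = 1/2
Position 3: relevant, P@3 = 2/3 = 2/3
Position 4: relevant, P@4 = 3/4 = 3/4
Sum of P@k = 1/2 + 2/3 + 3/4 = 23/12
AP = 23/12 / 3 = 23/36

23/36


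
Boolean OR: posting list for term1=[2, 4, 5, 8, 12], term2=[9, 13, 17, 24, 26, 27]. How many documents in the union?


Boolean OR: find union of posting lists
term1 docs: [2, 4, 5, 8, 12]
term2 docs: [9, 13, 17, 24, 26, 27]
Union: [2, 4, 5, 8, 9, 12, 13, 17, 24, 26, 27]
|union| = 11

11


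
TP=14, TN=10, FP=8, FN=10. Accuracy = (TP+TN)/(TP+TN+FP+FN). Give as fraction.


Accuracy = (TP + TN) / (TP + TN + FP + FN)
TP + TN = 14 + 10 = 24
Total = 14 + 10 + 8 + 10 = 42
Accuracy = 24 / 42 = 4/7

4/7


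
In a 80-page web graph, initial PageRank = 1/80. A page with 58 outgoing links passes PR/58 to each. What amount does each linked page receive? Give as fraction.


Initial PR = 1/80 = 1/80
Outlinks = 58
Contribution per link = PR / outlinks
= 1/80 / 58
= 1/4640

1/4640


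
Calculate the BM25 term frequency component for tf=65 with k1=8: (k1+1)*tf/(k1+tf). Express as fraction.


BM25 TF component = (k1+1)*tf / (k1+tf)
k1 = 8, tf = 65
Numerator = (8+1)*65 = 585
Denominator = 8 + 65 = 73
= 585/73 = 585/73

585/73


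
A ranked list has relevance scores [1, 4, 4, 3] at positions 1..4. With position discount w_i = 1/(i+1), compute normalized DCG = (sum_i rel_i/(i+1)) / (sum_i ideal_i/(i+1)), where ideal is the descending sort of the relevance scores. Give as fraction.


Position discount weights w_i = 1/(i+1) for i=1..4:
Weights = [1/2, 1/3, 1/4, 1/5]
Actual relevance: [1, 4, 4, 3]
DCG = 1/2 + 4/3 + 4/4 + 3/5 = 103/30
Ideal relevance (sorted desc): [4, 4, 3, 1]
Ideal DCG = 4/2 + 4/3 + 3/4 + 1/5 = 257/60
nDCG = DCG / ideal_DCG = 103/30 / 257/60 = 206/257

206/257


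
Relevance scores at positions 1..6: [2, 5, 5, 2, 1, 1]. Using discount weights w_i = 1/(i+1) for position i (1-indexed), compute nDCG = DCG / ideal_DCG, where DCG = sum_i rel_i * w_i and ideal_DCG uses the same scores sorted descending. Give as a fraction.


Position discount weights w_i = 1/(i+1) for i=1..6:
Weights = [1/2, 1/3, 1/4, 1/5, 1/6, 1/7]
Actual relevance: [2, 5, 5, 2, 1, 1]
DCG = 2/2 + 5/3 + 5/4 + 2/5 + 1/6 + 1/7 = 1943/420
Ideal relevance (sorted desc): [5, 5, 2, 2, 1, 1]
Ideal DCG = 5/2 + 5/3 + 2/4 + 2/5 + 1/6 + 1/7 = 1129/210
nDCG = DCG / ideal_DCG = 1943/420 / 1129/210 = 1943/2258

1943/2258


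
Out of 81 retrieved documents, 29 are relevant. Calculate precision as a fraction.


Precision = relevant_retrieved / total_retrieved
= 29 / 81
= 29 / (29 + 52)
= 29/81

29/81


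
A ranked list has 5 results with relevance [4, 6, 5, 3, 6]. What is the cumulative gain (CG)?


Cumulative Gain = sum of relevance scores
Position 1: rel=4, running sum=4
Position 2: rel=6, running sum=10
Position 3: rel=5, running sum=15
Position 4: rel=3, running sum=18
Position 5: rel=6, running sum=24
CG = 24

24


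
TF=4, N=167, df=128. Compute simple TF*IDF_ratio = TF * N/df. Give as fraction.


TF * (N/df)
= 4 * (167/128)
= 4 * 167/128
= 167/32

167/32


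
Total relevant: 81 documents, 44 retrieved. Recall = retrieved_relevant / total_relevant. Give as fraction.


Recall = retrieved_relevant / total_relevant
= 44 / 81
= 44 / (44 + 37)
= 44/81

44/81


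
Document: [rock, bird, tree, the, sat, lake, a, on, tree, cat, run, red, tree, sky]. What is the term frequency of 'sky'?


Document has 14 words
Scanning for 'sky':
Found at positions: [13]
Count = 1

1


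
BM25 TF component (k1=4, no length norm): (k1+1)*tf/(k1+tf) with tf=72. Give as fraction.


BM25 TF component = (k1+1)*tf / (k1+tf)
k1 = 4, tf = 72
Numerator = (4+1)*72 = 360
Denominator = 4 + 72 = 76
= 360/76 = 90/19

90/19


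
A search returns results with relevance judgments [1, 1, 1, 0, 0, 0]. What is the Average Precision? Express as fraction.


Computing P@k for each relevant position:
Position 1: relevant, P@1 = 1/1 = 1
Position 2: relevant, P@2 = 2/2 = 1
Position 3: relevant, P@3 = 3/3 = 1
Position 4: not relevant
Position 5: not relevant
Position 6: not relevant
Sum of P@k = 1 + 1 + 1 = 3
AP = 3 / 3 = 1

1


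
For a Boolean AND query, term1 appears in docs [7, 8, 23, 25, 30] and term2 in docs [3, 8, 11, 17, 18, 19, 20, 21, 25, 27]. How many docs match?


Boolean AND: find intersection of posting lists
term1 docs: [7, 8, 23, 25, 30]
term2 docs: [3, 8, 11, 17, 18, 19, 20, 21, 25, 27]
Intersection: [8, 25]
|intersection| = 2

2


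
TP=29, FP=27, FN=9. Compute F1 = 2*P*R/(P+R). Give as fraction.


F1 = 2 * P * R / (P + R)
P = TP/(TP+FP) = 29/56 = 29/56
R = TP/(TP+FN) = 29/38 = 29/38
2 * P * R = 2 * 29/56 * 29/38 = 841/1064
P + R = 29/56 + 29/38 = 1363/1064
F1 = 841/1064 / 1363/1064 = 29/47

29/47


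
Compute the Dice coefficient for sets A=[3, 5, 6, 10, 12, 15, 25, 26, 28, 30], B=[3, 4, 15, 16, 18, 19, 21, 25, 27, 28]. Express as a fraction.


A intersect B = [3, 15, 25, 28]
|A intersect B| = 4
|A| = 10, |B| = 10
Dice = 2*4 / (10+10)
= 8 / 20 = 2/5

2/5


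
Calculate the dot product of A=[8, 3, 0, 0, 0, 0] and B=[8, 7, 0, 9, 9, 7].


Dot product = sum of element-wise products
A[0]*B[0] = 8*8 = 64
A[1]*B[1] = 3*7 = 21
A[2]*B[2] = 0*0 = 0
A[3]*B[3] = 0*9 = 0
A[4]*B[4] = 0*9 = 0
A[5]*B[5] = 0*7 = 0
Sum = 64 + 21 + 0 + 0 + 0 + 0 = 85

85


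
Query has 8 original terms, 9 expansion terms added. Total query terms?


Original terms: 8
Expansion terms: 9
Total = 8 + 9 = 17

17


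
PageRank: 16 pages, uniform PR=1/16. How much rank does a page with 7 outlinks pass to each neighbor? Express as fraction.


Initial PR = 1/16 = 1/16
Outlinks = 7
Contribution per link = PR / outlinks
= 1/16 / 7
= 1/112

1/112


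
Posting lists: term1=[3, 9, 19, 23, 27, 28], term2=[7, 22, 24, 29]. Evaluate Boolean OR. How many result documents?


Boolean OR: find union of posting lists
term1 docs: [3, 9, 19, 23, 27, 28]
term2 docs: [7, 22, 24, 29]
Union: [3, 7, 9, 19, 22, 23, 24, 27, 28, 29]
|union| = 10

10


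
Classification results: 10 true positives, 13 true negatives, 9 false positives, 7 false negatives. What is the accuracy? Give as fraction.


Accuracy = (TP + TN) / (TP + TN + FP + FN)
TP + TN = 10 + 13 = 23
Total = 10 + 13 + 9 + 7 = 39
Accuracy = 23 / 39 = 23/39

23/39


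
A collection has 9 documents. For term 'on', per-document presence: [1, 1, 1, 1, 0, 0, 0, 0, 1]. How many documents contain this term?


Checking each document for 'on':
Doc 1: present
Doc 2: present
Doc 3: present
Doc 4: present
Doc 5: absent
Doc 6: absent
Doc 7: absent
Doc 8: absent
Doc 9: present
df = sum of presences = 1 + 1 + 1 + 1 + 0 + 0 + 0 + 0 + 1 = 5

5


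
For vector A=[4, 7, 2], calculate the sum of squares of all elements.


|A|^2 = sum of squared components
A[0]^2 = 4^2 = 16
A[1]^2 = 7^2 = 49
A[2]^2 = 2^2 = 4
Sum = 16 + 49 + 4 = 69

69


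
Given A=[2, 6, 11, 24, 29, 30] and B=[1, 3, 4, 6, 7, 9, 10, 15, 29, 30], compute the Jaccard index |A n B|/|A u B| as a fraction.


A intersect B = [6, 29, 30]
|A intersect B| = 3
A union B = [1, 2, 3, 4, 6, 7, 9, 10, 11, 15, 24, 29, 30]
|A union B| = 13
Jaccard = 3/13 = 3/13

3/13


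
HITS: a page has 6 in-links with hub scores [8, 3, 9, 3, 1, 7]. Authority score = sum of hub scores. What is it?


Authority = sum of hub scores of in-linkers
In-link 1: hub score = 8
In-link 2: hub score = 3
In-link 3: hub score = 9
In-link 4: hub score = 3
In-link 5: hub score = 1
In-link 6: hub score = 7
Authority = 8 + 3 + 9 + 3 + 1 + 7 = 31

31


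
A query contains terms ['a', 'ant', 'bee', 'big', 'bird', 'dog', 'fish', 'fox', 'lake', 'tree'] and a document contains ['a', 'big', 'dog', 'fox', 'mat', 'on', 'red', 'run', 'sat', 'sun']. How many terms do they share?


Query terms: ['a', 'ant', 'bee', 'big', 'bird', 'dog', 'fish', 'fox', 'lake', 'tree']
Document terms: ['a', 'big', 'dog', 'fox', 'mat', 'on', 'red', 'run', 'sat', 'sun']
Common terms: ['a', 'big', 'dog', 'fox']
Overlap count = 4

4


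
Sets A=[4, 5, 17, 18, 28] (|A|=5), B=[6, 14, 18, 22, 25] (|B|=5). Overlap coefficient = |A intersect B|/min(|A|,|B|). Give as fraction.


A intersect B = [18]
|A intersect B| = 1
min(|A|, |B|) = min(5, 5) = 5
Overlap = 1 / 5 = 1/5

1/5


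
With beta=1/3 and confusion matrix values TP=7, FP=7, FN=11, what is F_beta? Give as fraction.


P = TP/(TP+FP) = 7/14 = 1/2
R = TP/(TP+FN) = 7/18 = 7/18
beta^2 = 1/3^2 = 1/9
(1 + beta^2) = 10/9
Numerator = (1+beta^2)*P*R = 35/162
Denominator = beta^2*P + R = 1/18 + 7/18 = 4/9
F_beta = 35/72

35/72


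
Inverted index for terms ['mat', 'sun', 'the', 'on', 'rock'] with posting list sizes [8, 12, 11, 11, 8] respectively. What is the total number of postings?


Summing posting list sizes:
'mat': 8 postings
'sun': 12 postings
'the': 11 postings
'on': 11 postings
'rock': 8 postings
Total = 8 + 12 + 11 + 11 + 8 = 50

50


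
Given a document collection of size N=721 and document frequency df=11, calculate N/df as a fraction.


IDF ratio = N / df
= 721 / 11
= 721/11

721/11


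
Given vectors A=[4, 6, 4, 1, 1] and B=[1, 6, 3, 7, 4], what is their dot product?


Dot product = sum of element-wise products
A[0]*B[0] = 4*1 = 4
A[1]*B[1] = 6*6 = 36
A[2]*B[2] = 4*3 = 12
A[3]*B[3] = 1*7 = 7
A[4]*B[4] = 1*4 = 4
Sum = 4 + 36 + 12 + 7 + 4 = 63

63


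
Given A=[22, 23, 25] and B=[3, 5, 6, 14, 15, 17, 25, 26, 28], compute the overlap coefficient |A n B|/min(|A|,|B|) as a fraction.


A intersect B = [25]
|A intersect B| = 1
min(|A|, |B|) = min(3, 9) = 3
Overlap = 1 / 3 = 1/3

1/3


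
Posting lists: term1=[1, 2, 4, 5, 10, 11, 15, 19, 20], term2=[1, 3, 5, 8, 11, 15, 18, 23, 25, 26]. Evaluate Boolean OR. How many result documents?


Boolean OR: find union of posting lists
term1 docs: [1, 2, 4, 5, 10, 11, 15, 19, 20]
term2 docs: [1, 3, 5, 8, 11, 15, 18, 23, 25, 26]
Union: [1, 2, 3, 4, 5, 8, 10, 11, 15, 18, 19, 20, 23, 25, 26]
|union| = 15

15


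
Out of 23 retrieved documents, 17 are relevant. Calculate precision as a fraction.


Precision = relevant_retrieved / total_retrieved
= 17 / 23
= 17 / (17 + 6)
= 17/23

17/23


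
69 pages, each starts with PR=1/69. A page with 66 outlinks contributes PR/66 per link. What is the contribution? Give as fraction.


Initial PR = 1/69 = 1/69
Outlinks = 66
Contribution per link = PR / outlinks
= 1/69 / 66
= 1/4554

1/4554


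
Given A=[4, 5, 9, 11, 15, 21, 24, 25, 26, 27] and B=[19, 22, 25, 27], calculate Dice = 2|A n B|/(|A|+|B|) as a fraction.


A intersect B = [25, 27]
|A intersect B| = 2
|A| = 10, |B| = 4
Dice = 2*2 / (10+4)
= 4 / 14 = 2/7

2/7


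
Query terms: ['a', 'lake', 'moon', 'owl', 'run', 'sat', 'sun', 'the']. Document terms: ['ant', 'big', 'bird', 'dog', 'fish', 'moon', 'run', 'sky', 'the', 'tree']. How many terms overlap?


Query terms: ['a', 'lake', 'moon', 'owl', 'run', 'sat', 'sun', 'the']
Document terms: ['ant', 'big', 'bird', 'dog', 'fish', 'moon', 'run', 'sky', 'the', 'tree']
Common terms: ['moon', 'run', 'the']
Overlap count = 3

3


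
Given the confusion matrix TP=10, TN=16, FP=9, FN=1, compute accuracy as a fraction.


Accuracy = (TP + TN) / (TP + TN + FP + FN)
TP + TN = 10 + 16 = 26
Total = 10 + 16 + 9 + 1 = 36
Accuracy = 26 / 36 = 13/18

13/18


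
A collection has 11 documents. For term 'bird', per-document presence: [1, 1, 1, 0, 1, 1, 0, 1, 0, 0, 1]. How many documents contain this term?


Checking each document for 'bird':
Doc 1: present
Doc 2: present
Doc 3: present
Doc 4: absent
Doc 5: present
Doc 6: present
Doc 7: absent
Doc 8: present
Doc 9: absent
Doc 10: absent
Doc 11: present
df = sum of presences = 1 + 1 + 1 + 0 + 1 + 1 + 0 + 1 + 0 + 0 + 1 = 7

7


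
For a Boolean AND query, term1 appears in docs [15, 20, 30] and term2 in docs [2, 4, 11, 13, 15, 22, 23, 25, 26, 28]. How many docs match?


Boolean AND: find intersection of posting lists
term1 docs: [15, 20, 30]
term2 docs: [2, 4, 11, 13, 15, 22, 23, 25, 26, 28]
Intersection: [15]
|intersection| = 1

1


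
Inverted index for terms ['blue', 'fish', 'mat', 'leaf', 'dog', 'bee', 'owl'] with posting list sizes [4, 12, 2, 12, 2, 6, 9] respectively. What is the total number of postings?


Summing posting list sizes:
'blue': 4 postings
'fish': 12 postings
'mat': 2 postings
'leaf': 12 postings
'dog': 2 postings
'bee': 6 postings
'owl': 9 postings
Total = 4 + 12 + 2 + 12 + 2 + 6 + 9 = 47

47


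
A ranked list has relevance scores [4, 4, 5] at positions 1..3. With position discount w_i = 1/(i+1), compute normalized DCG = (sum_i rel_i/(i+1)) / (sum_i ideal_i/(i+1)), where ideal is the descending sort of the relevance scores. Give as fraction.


Position discount weights w_i = 1/(i+1) for i=1..3:
Weights = [1/2, 1/3, 1/4]
Actual relevance: [4, 4, 5]
DCG = 4/2 + 4/3 + 5/4 = 55/12
Ideal relevance (sorted desc): [5, 4, 4]
Ideal DCG = 5/2 + 4/3 + 4/4 = 29/6
nDCG = DCG / ideal_DCG = 55/12 / 29/6 = 55/58

55/58


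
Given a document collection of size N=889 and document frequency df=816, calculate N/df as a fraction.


IDF ratio = N / df
= 889 / 816
= 889/816

889/816


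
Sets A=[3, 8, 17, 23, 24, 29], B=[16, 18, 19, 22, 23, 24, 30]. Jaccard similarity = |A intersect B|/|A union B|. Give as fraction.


A intersect B = [23, 24]
|A intersect B| = 2
A union B = [3, 8, 16, 17, 18, 19, 22, 23, 24, 29, 30]
|A union B| = 11
Jaccard = 2/11 = 2/11

2/11


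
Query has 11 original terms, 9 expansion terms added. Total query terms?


Original terms: 11
Expansion terms: 9
Total = 11 + 9 = 20

20


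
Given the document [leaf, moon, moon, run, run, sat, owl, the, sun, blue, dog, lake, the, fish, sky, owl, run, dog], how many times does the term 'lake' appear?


Document has 18 words
Scanning for 'lake':
Found at positions: [11]
Count = 1

1


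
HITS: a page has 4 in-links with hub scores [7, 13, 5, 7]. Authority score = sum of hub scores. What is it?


Authority = sum of hub scores of in-linkers
In-link 1: hub score = 7
In-link 2: hub score = 13
In-link 3: hub score = 5
In-link 4: hub score = 7
Authority = 7 + 13 + 5 + 7 = 32

32


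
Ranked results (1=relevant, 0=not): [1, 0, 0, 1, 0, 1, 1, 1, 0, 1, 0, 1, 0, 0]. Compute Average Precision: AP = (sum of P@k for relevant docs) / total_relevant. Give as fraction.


Computing P@k for each relevant position:
Position 1: relevant, P@1 = 1/1 = 1
Position 2: not relevant
Position 3: not relevant
Position 4: relevant, P@4 = 2/4 = 1/2
Position 5: not relevant
Position 6: relevant, P@6 = 3/6 = 1/2
Position 7: relevant, P@7 = 4/7 = 4/7
Position 8: relevant, P@8 = 5/8 = 5/8
Position 9: not relevant
Position 10: relevant, P@10 = 6/10 = 3/5
Position 11: not relevant
Position 12: relevant, P@12 = 7/12 = 7/12
Position 13: not relevant
Position 14: not relevant
Sum of P@k = 1 + 1/2 + 1/2 + 4/7 + 5/8 + 3/5 + 7/12 = 3679/840
AP = 3679/840 / 7 = 3679/5880

3679/5880


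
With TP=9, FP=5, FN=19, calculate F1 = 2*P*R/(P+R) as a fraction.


F1 = 2 * P * R / (P + R)
P = TP/(TP+FP) = 9/14 = 9/14
R = TP/(TP+FN) = 9/28 = 9/28
2 * P * R = 2 * 9/14 * 9/28 = 81/196
P + R = 9/14 + 9/28 = 27/28
F1 = 81/196 / 27/28 = 3/7

3/7


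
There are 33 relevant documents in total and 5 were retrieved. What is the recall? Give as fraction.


Recall = retrieved_relevant / total_relevant
= 5 / 33
= 5 / (5 + 28)
= 5/33

5/33


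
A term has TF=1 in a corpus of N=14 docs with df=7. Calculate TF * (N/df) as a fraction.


TF * (N/df)
= 1 * (14/7)
= 1 * 2
= 2

2


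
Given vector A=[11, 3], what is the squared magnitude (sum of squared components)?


|A|^2 = sum of squared components
A[0]^2 = 11^2 = 121
A[1]^2 = 3^2 = 9
Sum = 121 + 9 = 130

130


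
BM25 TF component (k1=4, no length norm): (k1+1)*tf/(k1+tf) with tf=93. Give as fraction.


BM25 TF component = (k1+1)*tf / (k1+tf)
k1 = 4, tf = 93
Numerator = (4+1)*93 = 465
Denominator = 4 + 93 = 97
= 465/97 = 465/97

465/97


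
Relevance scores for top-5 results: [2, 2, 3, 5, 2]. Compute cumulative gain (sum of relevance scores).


Cumulative Gain = sum of relevance scores
Position 1: rel=2, running sum=2
Position 2: rel=2, running sum=4
Position 3: rel=3, running sum=7
Position 4: rel=5, running sum=12
Position 5: rel=2, running sum=14
CG = 14

14


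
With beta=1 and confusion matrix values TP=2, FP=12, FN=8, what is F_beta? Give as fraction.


P = TP/(TP+FP) = 2/14 = 1/7
R = TP/(TP+FN) = 2/10 = 1/5
beta^2 = 1^2 = 1
(1 + beta^2) = 2
Numerator = (1+beta^2)*P*R = 2/35
Denominator = beta^2*P + R = 1/7 + 1/5 = 12/35
F_beta = 1/6

1/6


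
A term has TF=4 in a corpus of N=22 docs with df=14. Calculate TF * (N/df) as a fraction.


TF * (N/df)
= 4 * (22/14)
= 4 * 11/7
= 44/7

44/7


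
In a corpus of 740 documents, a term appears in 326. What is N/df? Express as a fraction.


IDF ratio = N / df
= 740 / 326
= 370/163

370/163


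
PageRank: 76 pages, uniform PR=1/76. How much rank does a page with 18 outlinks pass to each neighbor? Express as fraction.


Initial PR = 1/76 = 1/76
Outlinks = 18
Contribution per link = PR / outlinks
= 1/76 / 18
= 1/1368

1/1368


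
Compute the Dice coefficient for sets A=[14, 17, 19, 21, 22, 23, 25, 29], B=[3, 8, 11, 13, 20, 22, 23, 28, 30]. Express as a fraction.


A intersect B = [22, 23]
|A intersect B| = 2
|A| = 8, |B| = 9
Dice = 2*2 / (8+9)
= 4 / 17 = 4/17

4/17


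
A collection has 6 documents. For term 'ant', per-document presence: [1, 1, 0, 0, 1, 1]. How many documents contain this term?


Checking each document for 'ant':
Doc 1: present
Doc 2: present
Doc 3: absent
Doc 4: absent
Doc 5: present
Doc 6: present
df = sum of presences = 1 + 1 + 0 + 0 + 1 + 1 = 4

4


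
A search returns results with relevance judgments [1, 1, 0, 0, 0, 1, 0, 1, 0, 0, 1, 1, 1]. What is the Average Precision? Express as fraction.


Computing P@k for each relevant position:
Position 1: relevant, P@1 = 1/1 = 1
Position 2: relevant, P@2 = 2/2 = 1
Position 3: not relevant
Position 4: not relevant
Position 5: not relevant
Position 6: relevant, P@6 = 3/6 = 1/2
Position 7: not relevant
Position 8: relevant, P@8 = 4/8 = 1/2
Position 9: not relevant
Position 10: not relevant
Position 11: relevant, P@11 = 5/11 = 5/11
Position 12: relevant, P@12 = 6/12 = 1/2
Position 13: relevant, P@13 = 7/13 = 7/13
Sum of P@k = 1 + 1 + 1/2 + 1/2 + 5/11 + 1/2 + 7/13 = 1285/286
AP = 1285/286 / 7 = 1285/2002

1285/2002


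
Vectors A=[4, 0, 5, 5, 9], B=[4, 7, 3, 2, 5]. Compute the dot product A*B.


Dot product = sum of element-wise products
A[0]*B[0] = 4*4 = 16
A[1]*B[1] = 0*7 = 0
A[2]*B[2] = 5*3 = 15
A[3]*B[3] = 5*2 = 10
A[4]*B[4] = 9*5 = 45
Sum = 16 + 0 + 15 + 10 + 45 = 86

86


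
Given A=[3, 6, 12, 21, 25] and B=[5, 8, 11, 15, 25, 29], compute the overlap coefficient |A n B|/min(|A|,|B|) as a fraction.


A intersect B = [25]
|A intersect B| = 1
min(|A|, |B|) = min(5, 6) = 5
Overlap = 1 / 5 = 1/5

1/5


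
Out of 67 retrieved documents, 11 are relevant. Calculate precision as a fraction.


Precision = relevant_retrieved / total_retrieved
= 11 / 67
= 11 / (11 + 56)
= 11/67

11/67


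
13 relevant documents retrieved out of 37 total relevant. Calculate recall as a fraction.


Recall = retrieved_relevant / total_relevant
= 13 / 37
= 13 / (13 + 24)
= 13/37

13/37


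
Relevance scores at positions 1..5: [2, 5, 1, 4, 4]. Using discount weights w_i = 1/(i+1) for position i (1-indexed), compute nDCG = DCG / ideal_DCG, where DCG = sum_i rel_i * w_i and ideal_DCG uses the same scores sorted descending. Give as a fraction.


Position discount weights w_i = 1/(i+1) for i=1..5:
Weights = [1/2, 1/3, 1/4, 1/5, 1/6]
Actual relevance: [2, 5, 1, 4, 4]
DCG = 2/2 + 5/3 + 1/4 + 4/5 + 4/6 = 263/60
Ideal relevance (sorted desc): [5, 4, 4, 2, 1]
Ideal DCG = 5/2 + 4/3 + 4/4 + 2/5 + 1/6 = 27/5
nDCG = DCG / ideal_DCG = 263/60 / 27/5 = 263/324

263/324


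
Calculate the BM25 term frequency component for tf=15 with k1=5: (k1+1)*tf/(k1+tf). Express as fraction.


BM25 TF component = (k1+1)*tf / (k1+tf)
k1 = 5, tf = 15
Numerator = (5+1)*15 = 90
Denominator = 5 + 15 = 20
= 90/20 = 9/2

9/2


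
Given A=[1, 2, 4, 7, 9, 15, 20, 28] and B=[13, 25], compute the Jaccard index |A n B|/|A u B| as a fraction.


A intersect B = []
|A intersect B| = 0
A union B = [1, 2, 4, 7, 9, 13, 15, 20, 25, 28]
|A union B| = 10
Jaccard = 0/10 = 0

0


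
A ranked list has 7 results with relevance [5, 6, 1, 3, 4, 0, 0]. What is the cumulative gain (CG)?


Cumulative Gain = sum of relevance scores
Position 1: rel=5, running sum=5
Position 2: rel=6, running sum=11
Position 3: rel=1, running sum=12
Position 4: rel=3, running sum=15
Position 5: rel=4, running sum=19
Position 6: rel=0, running sum=19
Position 7: rel=0, running sum=19
CG = 19

19


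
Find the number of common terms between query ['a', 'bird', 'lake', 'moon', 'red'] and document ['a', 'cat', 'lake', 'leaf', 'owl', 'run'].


Query terms: ['a', 'bird', 'lake', 'moon', 'red']
Document terms: ['a', 'cat', 'lake', 'leaf', 'owl', 'run']
Common terms: ['a', 'lake']
Overlap count = 2

2


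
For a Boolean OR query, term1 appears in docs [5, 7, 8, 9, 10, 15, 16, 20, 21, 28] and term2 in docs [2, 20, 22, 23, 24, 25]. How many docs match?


Boolean OR: find union of posting lists
term1 docs: [5, 7, 8, 9, 10, 15, 16, 20, 21, 28]
term2 docs: [2, 20, 22, 23, 24, 25]
Union: [2, 5, 7, 8, 9, 10, 15, 16, 20, 21, 22, 23, 24, 25, 28]
|union| = 15

15


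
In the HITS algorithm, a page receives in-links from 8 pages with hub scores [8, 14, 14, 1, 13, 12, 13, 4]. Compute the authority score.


Authority = sum of hub scores of in-linkers
In-link 1: hub score = 8
In-link 2: hub score = 14
In-link 3: hub score = 14
In-link 4: hub score = 1
In-link 5: hub score = 13
In-link 6: hub score = 12
In-link 7: hub score = 13
In-link 8: hub score = 4
Authority = 8 + 14 + 14 + 1 + 13 + 12 + 13 + 4 = 79

79


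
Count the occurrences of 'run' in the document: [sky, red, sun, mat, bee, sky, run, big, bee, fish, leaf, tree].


Document has 12 words
Scanning for 'run':
Found at positions: [6]
Count = 1

1


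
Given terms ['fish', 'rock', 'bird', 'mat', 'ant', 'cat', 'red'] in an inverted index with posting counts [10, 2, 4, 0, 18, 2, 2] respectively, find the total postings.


Summing posting list sizes:
'fish': 10 postings
'rock': 2 postings
'bird': 4 postings
'mat': 0 postings
'ant': 18 postings
'cat': 2 postings
'red': 2 postings
Total = 10 + 2 + 4 + 0 + 18 + 2 + 2 = 38

38


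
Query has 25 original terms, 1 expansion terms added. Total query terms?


Original terms: 25
Expansion terms: 1
Total = 25 + 1 = 26

26


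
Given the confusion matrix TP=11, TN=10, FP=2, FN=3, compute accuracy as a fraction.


Accuracy = (TP + TN) / (TP + TN + FP + FN)
TP + TN = 11 + 10 = 21
Total = 11 + 10 + 2 + 3 = 26
Accuracy = 21 / 26 = 21/26

21/26


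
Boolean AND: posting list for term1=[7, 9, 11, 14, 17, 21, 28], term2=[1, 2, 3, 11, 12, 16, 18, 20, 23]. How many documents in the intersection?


Boolean AND: find intersection of posting lists
term1 docs: [7, 9, 11, 14, 17, 21, 28]
term2 docs: [1, 2, 3, 11, 12, 16, 18, 20, 23]
Intersection: [11]
|intersection| = 1

1


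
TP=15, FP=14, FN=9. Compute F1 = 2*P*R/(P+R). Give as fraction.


F1 = 2 * P * R / (P + R)
P = TP/(TP+FP) = 15/29 = 15/29
R = TP/(TP+FN) = 15/24 = 5/8
2 * P * R = 2 * 15/29 * 5/8 = 75/116
P + R = 15/29 + 5/8 = 265/232
F1 = 75/116 / 265/232 = 30/53

30/53


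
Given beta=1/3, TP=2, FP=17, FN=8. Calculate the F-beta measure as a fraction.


P = TP/(TP+FP) = 2/19 = 2/19
R = TP/(TP+FN) = 2/10 = 1/5
beta^2 = 1/3^2 = 1/9
(1 + beta^2) = 10/9
Numerator = (1+beta^2)*P*R = 4/171
Denominator = beta^2*P + R = 2/171 + 1/5 = 181/855
F_beta = 20/181

20/181


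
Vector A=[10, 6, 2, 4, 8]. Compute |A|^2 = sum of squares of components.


|A|^2 = sum of squared components
A[0]^2 = 10^2 = 100
A[1]^2 = 6^2 = 36
A[2]^2 = 2^2 = 4
A[3]^2 = 4^2 = 16
A[4]^2 = 8^2 = 64
Sum = 100 + 36 + 4 + 16 + 64 = 220

220


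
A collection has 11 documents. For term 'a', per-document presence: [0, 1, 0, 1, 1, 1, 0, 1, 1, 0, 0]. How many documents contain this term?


Checking each document for 'a':
Doc 1: absent
Doc 2: present
Doc 3: absent
Doc 4: present
Doc 5: present
Doc 6: present
Doc 7: absent
Doc 8: present
Doc 9: present
Doc 10: absent
Doc 11: absent
df = sum of presences = 0 + 1 + 0 + 1 + 1 + 1 + 0 + 1 + 1 + 0 + 0 = 6

6


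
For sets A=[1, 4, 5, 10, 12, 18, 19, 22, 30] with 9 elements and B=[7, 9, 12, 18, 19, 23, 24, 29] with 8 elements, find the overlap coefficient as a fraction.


A intersect B = [12, 18, 19]
|A intersect B| = 3
min(|A|, |B|) = min(9, 8) = 8
Overlap = 3 / 8 = 3/8

3/8


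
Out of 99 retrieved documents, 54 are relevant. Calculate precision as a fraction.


Precision = relevant_retrieved / total_retrieved
= 54 / 99
= 54 / (54 + 45)
= 6/11

6/11


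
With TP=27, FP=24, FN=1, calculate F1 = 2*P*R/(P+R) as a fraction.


F1 = 2 * P * R / (P + R)
P = TP/(TP+FP) = 27/51 = 9/17
R = TP/(TP+FN) = 27/28 = 27/28
2 * P * R = 2 * 9/17 * 27/28 = 243/238
P + R = 9/17 + 27/28 = 711/476
F1 = 243/238 / 711/476 = 54/79

54/79


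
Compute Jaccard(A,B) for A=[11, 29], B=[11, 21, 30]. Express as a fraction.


A intersect B = [11]
|A intersect B| = 1
A union B = [11, 21, 29, 30]
|A union B| = 4
Jaccard = 1/4 = 1/4

1/4


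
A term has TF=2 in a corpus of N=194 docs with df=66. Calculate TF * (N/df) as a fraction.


TF * (N/df)
= 2 * (194/66)
= 2 * 97/33
= 194/33

194/33


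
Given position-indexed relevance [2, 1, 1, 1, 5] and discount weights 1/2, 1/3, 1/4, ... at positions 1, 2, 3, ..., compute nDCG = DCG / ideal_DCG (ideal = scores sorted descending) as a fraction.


Position discount weights w_i = 1/(i+1) for i=1..5:
Weights = [1/2, 1/3, 1/4, 1/5, 1/6]
Actual relevance: [2, 1, 1, 1, 5]
DCG = 2/2 + 1/3 + 1/4 + 1/5 + 5/6 = 157/60
Ideal relevance (sorted desc): [5, 2, 1, 1, 1]
Ideal DCG = 5/2 + 2/3 + 1/4 + 1/5 + 1/6 = 227/60
nDCG = DCG / ideal_DCG = 157/60 / 227/60 = 157/227

157/227


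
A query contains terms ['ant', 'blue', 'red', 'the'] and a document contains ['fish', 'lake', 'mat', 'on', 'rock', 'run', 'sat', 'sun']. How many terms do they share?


Query terms: ['ant', 'blue', 'red', 'the']
Document terms: ['fish', 'lake', 'mat', 'on', 'rock', 'run', 'sat', 'sun']
Common terms: []
Overlap count = 0

0


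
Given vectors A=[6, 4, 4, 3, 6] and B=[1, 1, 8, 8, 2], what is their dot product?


Dot product = sum of element-wise products
A[0]*B[0] = 6*1 = 6
A[1]*B[1] = 4*1 = 4
A[2]*B[2] = 4*8 = 32
A[3]*B[3] = 3*8 = 24
A[4]*B[4] = 6*2 = 12
Sum = 6 + 4 + 32 + 24 + 12 = 78

78


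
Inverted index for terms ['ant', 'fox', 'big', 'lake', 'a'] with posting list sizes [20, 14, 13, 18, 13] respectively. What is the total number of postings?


Summing posting list sizes:
'ant': 20 postings
'fox': 14 postings
'big': 13 postings
'lake': 18 postings
'a': 13 postings
Total = 20 + 14 + 13 + 18 + 13 = 78

78


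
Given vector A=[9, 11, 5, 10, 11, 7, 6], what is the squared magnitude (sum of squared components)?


|A|^2 = sum of squared components
A[0]^2 = 9^2 = 81
A[1]^2 = 11^2 = 121
A[2]^2 = 5^2 = 25
A[3]^2 = 10^2 = 100
A[4]^2 = 11^2 = 121
A[5]^2 = 7^2 = 49
A[6]^2 = 6^2 = 36
Sum = 81 + 121 + 25 + 100 + 121 + 49 + 36 = 533

533


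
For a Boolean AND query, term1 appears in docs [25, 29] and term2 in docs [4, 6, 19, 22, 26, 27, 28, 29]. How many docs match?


Boolean AND: find intersection of posting lists
term1 docs: [25, 29]
term2 docs: [4, 6, 19, 22, 26, 27, 28, 29]
Intersection: [29]
|intersection| = 1

1


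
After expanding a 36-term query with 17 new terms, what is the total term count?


Original terms: 36
Expansion terms: 17
Total = 36 + 17 = 53

53


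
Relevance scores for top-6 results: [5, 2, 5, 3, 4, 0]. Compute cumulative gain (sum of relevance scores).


Cumulative Gain = sum of relevance scores
Position 1: rel=5, running sum=5
Position 2: rel=2, running sum=7
Position 3: rel=5, running sum=12
Position 4: rel=3, running sum=15
Position 5: rel=4, running sum=19
Position 6: rel=0, running sum=19
CG = 19

19


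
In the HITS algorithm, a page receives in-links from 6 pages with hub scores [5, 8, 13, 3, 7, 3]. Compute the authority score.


Authority = sum of hub scores of in-linkers
In-link 1: hub score = 5
In-link 2: hub score = 8
In-link 3: hub score = 13
In-link 4: hub score = 3
In-link 5: hub score = 7
In-link 6: hub score = 3
Authority = 5 + 8 + 13 + 3 + 7 + 3 = 39

39


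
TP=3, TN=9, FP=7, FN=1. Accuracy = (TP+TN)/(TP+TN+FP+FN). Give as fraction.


Accuracy = (TP + TN) / (TP + TN + FP + FN)
TP + TN = 3 + 9 = 12
Total = 3 + 9 + 7 + 1 = 20
Accuracy = 12 / 20 = 3/5

3/5


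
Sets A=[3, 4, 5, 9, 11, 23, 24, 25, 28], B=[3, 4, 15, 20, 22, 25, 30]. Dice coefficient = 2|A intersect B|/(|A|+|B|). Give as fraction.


A intersect B = [3, 4, 25]
|A intersect B| = 3
|A| = 9, |B| = 7
Dice = 2*3 / (9+7)
= 6 / 16 = 3/8

3/8


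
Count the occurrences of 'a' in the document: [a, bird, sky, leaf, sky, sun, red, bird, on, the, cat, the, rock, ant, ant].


Document has 15 words
Scanning for 'a':
Found at positions: [0]
Count = 1

1


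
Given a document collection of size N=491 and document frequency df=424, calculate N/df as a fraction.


IDF ratio = N / df
= 491 / 424
= 491/424

491/424


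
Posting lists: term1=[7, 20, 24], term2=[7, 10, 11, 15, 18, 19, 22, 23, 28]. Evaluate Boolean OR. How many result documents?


Boolean OR: find union of posting lists
term1 docs: [7, 20, 24]
term2 docs: [7, 10, 11, 15, 18, 19, 22, 23, 28]
Union: [7, 10, 11, 15, 18, 19, 20, 22, 23, 24, 28]
|union| = 11

11


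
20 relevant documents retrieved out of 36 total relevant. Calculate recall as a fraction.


Recall = retrieved_relevant / total_relevant
= 20 / 36
= 20 / (20 + 16)
= 5/9

5/9


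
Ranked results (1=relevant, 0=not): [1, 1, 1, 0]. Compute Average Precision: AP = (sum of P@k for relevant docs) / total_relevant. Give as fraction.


Computing P@k for each relevant position:
Position 1: relevant, P@1 = 1/1 = 1
Position 2: relevant, P@2 = 2/2 = 1
Position 3: relevant, P@3 = 3/3 = 1
Position 4: not relevant
Sum of P@k = 1 + 1 + 1 = 3
AP = 3 / 3 = 1

1


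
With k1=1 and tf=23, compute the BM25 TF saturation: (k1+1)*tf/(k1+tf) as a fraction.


BM25 TF component = (k1+1)*tf / (k1+tf)
k1 = 1, tf = 23
Numerator = (1+1)*23 = 46
Denominator = 1 + 23 = 24
= 46/24 = 23/12

23/12


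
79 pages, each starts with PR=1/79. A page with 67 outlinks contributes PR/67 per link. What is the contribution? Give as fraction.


Initial PR = 1/79 = 1/79
Outlinks = 67
Contribution per link = PR / outlinks
= 1/79 / 67
= 1/5293

1/5293


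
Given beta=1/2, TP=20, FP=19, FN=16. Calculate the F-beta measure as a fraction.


P = TP/(TP+FP) = 20/39 = 20/39
R = TP/(TP+FN) = 20/36 = 5/9
beta^2 = 1/2^2 = 1/4
(1 + beta^2) = 5/4
Numerator = (1+beta^2)*P*R = 125/351
Denominator = beta^2*P + R = 5/39 + 5/9 = 80/117
F_beta = 25/48

25/48


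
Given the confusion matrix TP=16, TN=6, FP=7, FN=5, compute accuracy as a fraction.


Accuracy = (TP + TN) / (TP + TN + FP + FN)
TP + TN = 16 + 6 = 22
Total = 16 + 6 + 7 + 5 = 34
Accuracy = 22 / 34 = 11/17

11/17


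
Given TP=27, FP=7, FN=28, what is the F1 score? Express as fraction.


F1 = 2 * P * R / (P + R)
P = TP/(TP+FP) = 27/34 = 27/34
R = TP/(TP+FN) = 27/55 = 27/55
2 * P * R = 2 * 27/34 * 27/55 = 729/935
P + R = 27/34 + 27/55 = 2403/1870
F1 = 729/935 / 2403/1870 = 54/89

54/89


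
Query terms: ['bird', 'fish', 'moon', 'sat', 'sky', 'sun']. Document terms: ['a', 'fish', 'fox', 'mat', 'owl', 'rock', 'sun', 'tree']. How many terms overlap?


Query terms: ['bird', 'fish', 'moon', 'sat', 'sky', 'sun']
Document terms: ['a', 'fish', 'fox', 'mat', 'owl', 'rock', 'sun', 'tree']
Common terms: ['fish', 'sun']
Overlap count = 2

2


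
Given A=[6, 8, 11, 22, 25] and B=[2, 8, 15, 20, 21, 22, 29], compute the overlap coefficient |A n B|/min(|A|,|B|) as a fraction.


A intersect B = [8, 22]
|A intersect B| = 2
min(|A|, |B|) = min(5, 7) = 5
Overlap = 2 / 5 = 2/5

2/5


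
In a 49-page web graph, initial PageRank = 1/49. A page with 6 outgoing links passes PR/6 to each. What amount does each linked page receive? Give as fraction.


Initial PR = 1/49 = 1/49
Outlinks = 6
Contribution per link = PR / outlinks
= 1/49 / 6
= 1/294

1/294


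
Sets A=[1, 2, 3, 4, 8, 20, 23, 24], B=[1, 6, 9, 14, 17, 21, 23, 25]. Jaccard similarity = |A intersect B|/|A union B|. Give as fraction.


A intersect B = [1, 23]
|A intersect B| = 2
A union B = [1, 2, 3, 4, 6, 8, 9, 14, 17, 20, 21, 23, 24, 25]
|A union B| = 14
Jaccard = 2/14 = 1/7

1/7


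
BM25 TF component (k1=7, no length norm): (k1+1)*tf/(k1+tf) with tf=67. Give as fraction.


BM25 TF component = (k1+1)*tf / (k1+tf)
k1 = 7, tf = 67
Numerator = (7+1)*67 = 536
Denominator = 7 + 67 = 74
= 536/74 = 268/37

268/37


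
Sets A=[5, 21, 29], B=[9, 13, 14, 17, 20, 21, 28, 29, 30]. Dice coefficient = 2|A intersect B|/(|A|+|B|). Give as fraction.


A intersect B = [21, 29]
|A intersect B| = 2
|A| = 3, |B| = 9
Dice = 2*2 / (3+9)
= 4 / 12 = 1/3

1/3


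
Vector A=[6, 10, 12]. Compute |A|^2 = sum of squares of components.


|A|^2 = sum of squared components
A[0]^2 = 6^2 = 36
A[1]^2 = 10^2 = 100
A[2]^2 = 12^2 = 144
Sum = 36 + 100 + 144 = 280

280


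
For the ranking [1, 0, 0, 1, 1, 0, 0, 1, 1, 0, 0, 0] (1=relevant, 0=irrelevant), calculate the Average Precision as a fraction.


Computing P@k for each relevant position:
Position 1: relevant, P@1 = 1/1 = 1
Position 2: not relevant
Position 3: not relevant
Position 4: relevant, P@4 = 2/4 = 1/2
Position 5: relevant, P@5 = 3/5 = 3/5
Position 6: not relevant
Position 7: not relevant
Position 8: relevant, P@8 = 4/8 = 1/2
Position 9: relevant, P@9 = 5/9 = 5/9
Position 10: not relevant
Position 11: not relevant
Position 12: not relevant
Sum of P@k = 1 + 1/2 + 3/5 + 1/2 + 5/9 = 142/45
AP = 142/45 / 5 = 142/225

142/225


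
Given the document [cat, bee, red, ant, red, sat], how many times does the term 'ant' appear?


Document has 6 words
Scanning for 'ant':
Found at positions: [3]
Count = 1

1


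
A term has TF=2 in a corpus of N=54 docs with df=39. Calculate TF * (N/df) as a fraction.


TF * (N/df)
= 2 * (54/39)
= 2 * 18/13
= 36/13

36/13


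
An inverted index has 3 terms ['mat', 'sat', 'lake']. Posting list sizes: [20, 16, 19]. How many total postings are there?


Summing posting list sizes:
'mat': 20 postings
'sat': 16 postings
'lake': 19 postings
Total = 20 + 16 + 19 = 55

55


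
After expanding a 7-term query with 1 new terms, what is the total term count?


Original terms: 7
Expansion terms: 1
Total = 7 + 1 = 8

8


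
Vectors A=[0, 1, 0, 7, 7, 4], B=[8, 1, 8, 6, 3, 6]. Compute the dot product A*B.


Dot product = sum of element-wise products
A[0]*B[0] = 0*8 = 0
A[1]*B[1] = 1*1 = 1
A[2]*B[2] = 0*8 = 0
A[3]*B[3] = 7*6 = 42
A[4]*B[4] = 7*3 = 21
A[5]*B[5] = 4*6 = 24
Sum = 0 + 1 + 0 + 42 + 21 + 24 = 88

88


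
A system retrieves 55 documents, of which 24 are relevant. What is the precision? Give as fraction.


Precision = relevant_retrieved / total_retrieved
= 24 / 55
= 24 / (24 + 31)
= 24/55

24/55


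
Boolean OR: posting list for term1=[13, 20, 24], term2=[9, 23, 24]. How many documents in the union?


Boolean OR: find union of posting lists
term1 docs: [13, 20, 24]
term2 docs: [9, 23, 24]
Union: [9, 13, 20, 23, 24]
|union| = 5

5


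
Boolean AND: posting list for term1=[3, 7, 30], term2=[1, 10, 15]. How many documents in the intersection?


Boolean AND: find intersection of posting lists
term1 docs: [3, 7, 30]
term2 docs: [1, 10, 15]
Intersection: []
|intersection| = 0

0


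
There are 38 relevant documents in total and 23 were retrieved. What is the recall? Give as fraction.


Recall = retrieved_relevant / total_relevant
= 23 / 38
= 23 / (23 + 15)
= 23/38

23/38


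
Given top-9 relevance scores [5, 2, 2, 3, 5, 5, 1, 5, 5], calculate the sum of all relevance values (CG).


Cumulative Gain = sum of relevance scores
Position 1: rel=5, running sum=5
Position 2: rel=2, running sum=7
Position 3: rel=2, running sum=9
Position 4: rel=3, running sum=12
Position 5: rel=5, running sum=17
Position 6: rel=5, running sum=22
Position 7: rel=1, running sum=23
Position 8: rel=5, running sum=28
Position 9: rel=5, running sum=33
CG = 33

33


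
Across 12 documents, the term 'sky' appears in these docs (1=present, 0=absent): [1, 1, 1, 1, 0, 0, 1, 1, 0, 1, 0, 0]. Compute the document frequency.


Checking each document for 'sky':
Doc 1: present
Doc 2: present
Doc 3: present
Doc 4: present
Doc 5: absent
Doc 6: absent
Doc 7: present
Doc 8: present
Doc 9: absent
Doc 10: present
Doc 11: absent
Doc 12: absent
df = sum of presences = 1 + 1 + 1 + 1 + 0 + 0 + 1 + 1 + 0 + 1 + 0 + 0 = 7

7


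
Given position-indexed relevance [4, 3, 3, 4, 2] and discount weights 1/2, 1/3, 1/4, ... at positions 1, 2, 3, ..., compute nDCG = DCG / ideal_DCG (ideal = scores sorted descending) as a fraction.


Position discount weights w_i = 1/(i+1) for i=1..5:
Weights = [1/2, 1/3, 1/4, 1/5, 1/6]
Actual relevance: [4, 3, 3, 4, 2]
DCG = 4/2 + 3/3 + 3/4 + 4/5 + 2/6 = 293/60
Ideal relevance (sorted desc): [4, 4, 3, 3, 2]
Ideal DCG = 4/2 + 4/3 + 3/4 + 3/5 + 2/6 = 301/60
nDCG = DCG / ideal_DCG = 293/60 / 301/60 = 293/301

293/301
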